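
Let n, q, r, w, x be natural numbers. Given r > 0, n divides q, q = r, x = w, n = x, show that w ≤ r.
q = r and n divides q, therefore n divides r. n = x, so x divides r. r > 0, so x ≤ r. x = w, so w ≤ r.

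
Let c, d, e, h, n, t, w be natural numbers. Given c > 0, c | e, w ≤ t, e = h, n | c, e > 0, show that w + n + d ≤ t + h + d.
Since n | c and c > 0, n ≤ c. From c | e and e > 0, c ≤ e. Since n ≤ c, n ≤ e. e = h, so n ≤ h. Because w ≤ t, w + n ≤ t + h. Then w + n + d ≤ t + h + d.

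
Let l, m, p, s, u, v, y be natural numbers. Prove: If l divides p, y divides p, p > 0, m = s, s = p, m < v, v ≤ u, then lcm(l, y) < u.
Since l divides p and y divides p, lcm(l, y) divides p. p > 0, so lcm(l, y) ≤ p. m = s and s = p, thus m = p. m < v and v ≤ u, thus m < u. Since m = p, p < u. Since lcm(l, y) ≤ p, lcm(l, y) < u.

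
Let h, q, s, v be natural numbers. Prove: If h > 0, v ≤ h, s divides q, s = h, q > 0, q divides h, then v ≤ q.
s divides q and q > 0, hence s ≤ q. Since s = h, h ≤ q. q divides h and h > 0, so q ≤ h. From h ≤ q, h = q. v ≤ h, so v ≤ q.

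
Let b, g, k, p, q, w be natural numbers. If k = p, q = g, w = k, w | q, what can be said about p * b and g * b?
p * b | g * b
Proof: Since w = k and w | q, k | q. q = g, so k | g. k = p, so p | g. Then p * b | g * b.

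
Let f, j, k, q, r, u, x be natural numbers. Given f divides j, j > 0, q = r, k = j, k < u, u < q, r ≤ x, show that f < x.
f divides j and j > 0, hence f ≤ j. k < u and u < q, hence k < q. k = j, so j < q. Since q = r, j < r. Because f ≤ j, f < r. Since r ≤ x, f < x.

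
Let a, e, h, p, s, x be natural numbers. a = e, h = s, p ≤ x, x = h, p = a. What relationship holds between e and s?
e ≤ s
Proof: From x = h and h = s, x = s. p = a and p ≤ x, so a ≤ x. a = e, so e ≤ x. Since x = s, e ≤ s.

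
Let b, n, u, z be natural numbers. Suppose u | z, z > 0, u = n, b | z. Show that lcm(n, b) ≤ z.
u = n and u | z, so n | z. b | z, so lcm(n, b) | z. z > 0, so lcm(n, b) ≤ z.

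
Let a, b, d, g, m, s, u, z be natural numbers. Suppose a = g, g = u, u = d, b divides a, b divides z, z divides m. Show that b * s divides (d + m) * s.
Since a = g and g = u, a = u. Since u = d, a = d. Since b divides a, b divides d. Since b divides z and z divides m, b divides m. b divides d, so b divides d + m. Then b * s divides (d + m) * s.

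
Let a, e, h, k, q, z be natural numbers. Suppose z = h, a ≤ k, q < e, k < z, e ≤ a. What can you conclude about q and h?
q < h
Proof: Because q < e and e ≤ a, q < a. z = h and k < z, so k < h. a ≤ k, so a < h. Since q < a, q < h.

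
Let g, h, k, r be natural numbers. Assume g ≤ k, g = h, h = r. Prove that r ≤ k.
From g = h and h = r, g = r. Since g ≤ k, r ≤ k.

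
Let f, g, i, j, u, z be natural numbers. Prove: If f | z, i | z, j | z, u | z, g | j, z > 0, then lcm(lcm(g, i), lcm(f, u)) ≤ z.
g | j and j | z, hence g | z. Since i | z, lcm(g, i) | z. Because f | z and u | z, lcm(f, u) | z. Since lcm(g, i) | z, lcm(lcm(g, i), lcm(f, u)) | z. z > 0, so lcm(lcm(g, i), lcm(f, u)) ≤ z.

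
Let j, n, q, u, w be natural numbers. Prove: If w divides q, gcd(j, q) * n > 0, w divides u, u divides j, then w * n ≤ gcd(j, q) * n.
w divides u and u divides j, thus w divides j. w divides q, so w divides gcd(j, q). Then w * n divides gcd(j, q) * n. Since gcd(j, q) * n > 0, w * n ≤ gcd(j, q) * n.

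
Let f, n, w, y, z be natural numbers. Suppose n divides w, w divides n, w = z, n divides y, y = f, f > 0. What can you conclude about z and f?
z ≤ f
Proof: n divides w and w divides n, so n = w. Since w = z, n = z. y = f and n divides y, so n divides f. f > 0, so n ≤ f. n = z, so z ≤ f.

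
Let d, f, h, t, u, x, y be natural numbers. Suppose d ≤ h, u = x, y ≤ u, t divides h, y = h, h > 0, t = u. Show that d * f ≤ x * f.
Because y = h and y ≤ u, h ≤ u. t = u and t divides h, hence u divides h. Since h > 0, u ≤ h. Because h ≤ u, h = u. Since u = x, h = x. d ≤ h, so d ≤ x. By multiplying by a non-negative, d * f ≤ x * f.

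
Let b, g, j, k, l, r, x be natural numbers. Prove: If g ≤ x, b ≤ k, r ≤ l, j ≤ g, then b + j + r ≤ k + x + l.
Because j ≤ g and g ≤ x, j ≤ x. b ≤ k, so b + j ≤ k + x. r ≤ l, so b + j + r ≤ k + x + l.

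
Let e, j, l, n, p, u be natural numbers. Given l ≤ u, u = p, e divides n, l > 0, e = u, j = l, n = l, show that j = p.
Because n = l and e divides n, e divides l. Since e = u, u divides l. From l > 0, u ≤ l. Since l ≤ u, l = u. j = l, so j = u. u = p, so j = p.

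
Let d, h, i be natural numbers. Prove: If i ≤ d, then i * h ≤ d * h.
Since i ≤ d, by multiplying by a non-negative, i * h ≤ d * h.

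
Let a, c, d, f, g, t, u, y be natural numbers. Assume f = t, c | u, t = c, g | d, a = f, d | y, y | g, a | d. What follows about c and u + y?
c | u + y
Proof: y | g and g | d, therefore y | d. d | y, so d = y. Since a = f and f = t, a = t. t = c, so a = c. Since a | d, c | d. Since d = y, c | y. c | u, so c | u + y.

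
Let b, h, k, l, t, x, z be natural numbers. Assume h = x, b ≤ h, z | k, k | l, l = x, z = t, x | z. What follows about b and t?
b ≤ t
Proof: z | k and k | l, hence z | l. Since l = x, z | x. x | z, so x = z. z = t, so x = t. h = x and b ≤ h, hence b ≤ x. x = t, so b ≤ t.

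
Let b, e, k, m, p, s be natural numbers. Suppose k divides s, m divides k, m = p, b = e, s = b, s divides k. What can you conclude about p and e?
p divides e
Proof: s = b and b = e, so s = e. k divides s and s divides k, thus k = s. m divides k, so m divides s. Since m = p, p divides s. Since s = e, p divides e.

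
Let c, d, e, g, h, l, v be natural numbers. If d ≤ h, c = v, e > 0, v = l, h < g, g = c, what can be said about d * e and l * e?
d * e < l * e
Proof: Because c = v and v = l, c = l. Since g = c, g = l. h < g, so h < l. d ≤ h, so d < l. Combined with e > 0, by multiplying by a positive, d * e < l * e.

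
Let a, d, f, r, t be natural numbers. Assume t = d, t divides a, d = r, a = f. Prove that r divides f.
From a = f and t divides a, t divides f. Because t = d, d divides f. d = r, so r divides f.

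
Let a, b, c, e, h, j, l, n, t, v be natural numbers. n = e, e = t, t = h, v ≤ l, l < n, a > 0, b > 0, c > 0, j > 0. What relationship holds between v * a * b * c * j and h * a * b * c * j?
v * a * b * c * j < h * a * b * c * j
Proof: n = e and e = t, hence n = t. t = h, so n = h. v ≤ l and l < n, therefore v < n. n = h, so v < h. Using a > 0 and multiplying by a positive, v * a < h * a. From b > 0, by multiplying by a positive, v * a * b < h * a * b. From c > 0, by multiplying by a positive, v * a * b * c < h * a * b * c. Because j > 0, by multiplying by a positive, v * a * b * c * j < h * a * b * c * j.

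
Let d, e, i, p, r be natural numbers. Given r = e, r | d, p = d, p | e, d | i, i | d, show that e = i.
Because r = e and r | d, e | d. p = d and p | e, thus d | e. e | d, so e = d. Because d | i and i | d, d = i. From e = d, e = i.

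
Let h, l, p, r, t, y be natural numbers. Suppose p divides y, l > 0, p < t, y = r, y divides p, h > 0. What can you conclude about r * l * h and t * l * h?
r * l * h < t * l * h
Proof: Since p divides y and y divides p, p = y. Since y = r, p = r. p < t, so r < t. Since l > 0, by multiplying by a positive, r * l < t * l. From h > 0, by multiplying by a positive, r * l * h < t * l * h.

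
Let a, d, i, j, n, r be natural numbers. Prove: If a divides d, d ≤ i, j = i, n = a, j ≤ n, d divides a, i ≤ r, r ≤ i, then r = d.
r ≤ i and i ≤ r, thus r = i. a divides d and d divides a, thus a = d. n = a, so n = d. j = i and j ≤ n, thus i ≤ n. n = d, so i ≤ d. Since d ≤ i, i = d. r = i, so r = d.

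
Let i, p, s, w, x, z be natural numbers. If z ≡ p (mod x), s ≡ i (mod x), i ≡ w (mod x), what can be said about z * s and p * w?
z * s ≡ p * w (mod x)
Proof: s ≡ i (mod x) and i ≡ w (mod x), hence s ≡ w (mod x). Because z ≡ p (mod x), z * s ≡ p * w (mod x).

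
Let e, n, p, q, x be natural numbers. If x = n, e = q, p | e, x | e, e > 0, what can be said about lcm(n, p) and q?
lcm(n, p) ≤ q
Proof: x = n and x | e, so n | e. Because p | e, lcm(n, p) | e. Since e > 0, lcm(n, p) ≤ e. Since e = q, lcm(n, p) ≤ q.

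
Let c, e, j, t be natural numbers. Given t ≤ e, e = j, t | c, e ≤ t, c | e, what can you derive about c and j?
c = j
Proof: Because t ≤ e and e ≤ t, t = e. Since t | c, e | c. c | e, so c = e. Since e = j, c = j.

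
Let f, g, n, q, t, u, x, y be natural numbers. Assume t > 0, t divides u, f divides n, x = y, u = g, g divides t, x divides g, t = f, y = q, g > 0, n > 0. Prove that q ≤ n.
Because g divides t and t > 0, g ≤ t. u = g and t divides u, hence t divides g. Since g > 0, t ≤ g. Since g ≤ t, g = t. t = f, so g = f. x = y and x divides g, so y divides g. Because g = f, y divides f. f divides n, so y divides n. y = q, so q divides n. Since n > 0, q ≤ n.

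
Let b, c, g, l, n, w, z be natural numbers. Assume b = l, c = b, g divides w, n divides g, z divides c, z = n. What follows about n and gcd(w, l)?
n divides gcd(w, l)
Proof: n divides g and g divides w, hence n divides w. Because c = b and b = l, c = l. Because z = n and z divides c, n divides c. c = l, so n divides l. n divides w, so n divides gcd(w, l).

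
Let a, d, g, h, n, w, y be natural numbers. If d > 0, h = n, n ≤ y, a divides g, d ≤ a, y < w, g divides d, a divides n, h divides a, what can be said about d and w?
d < w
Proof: From h = n and h divides a, n divides a. Since a divides n, n = a. Because a divides g and g divides d, a divides d. Since d > 0, a ≤ d. d ≤ a, so a = d. Since n = a, n = d. n ≤ y and y < w, so n < w. n = d, so d < w.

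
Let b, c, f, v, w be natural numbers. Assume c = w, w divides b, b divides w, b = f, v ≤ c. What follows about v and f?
v ≤ f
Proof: Since w divides b and b divides w, w = b. Since c = w, c = b. From b = f, c = f. From v ≤ c, v ≤ f.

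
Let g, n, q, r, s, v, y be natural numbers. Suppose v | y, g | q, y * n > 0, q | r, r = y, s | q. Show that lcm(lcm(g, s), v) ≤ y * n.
g | q and s | q, so lcm(g, s) | q. Since r = y and q | r, q | y. Since lcm(g, s) | q, lcm(g, s) | y. Since v | y, lcm(lcm(g, s), v) | y. Then lcm(lcm(g, s), v) | y * n. Since y * n > 0, lcm(lcm(g, s), v) ≤ y * n.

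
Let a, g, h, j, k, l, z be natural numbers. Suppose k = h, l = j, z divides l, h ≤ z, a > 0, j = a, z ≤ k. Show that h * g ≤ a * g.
k = h and z ≤ k, hence z ≤ h. h ≤ z, so z = h. From l = j and j = a, l = a. Since z divides l, z divides a. Since a > 0, z ≤ a. z = h, so h ≤ a. By multiplying by a non-negative, h * g ≤ a * g.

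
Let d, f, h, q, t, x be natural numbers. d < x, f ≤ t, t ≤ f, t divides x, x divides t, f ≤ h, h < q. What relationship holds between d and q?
d < q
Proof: From f ≤ t and t ≤ f, f = t. t divides x and x divides t, therefore t = x. f = t, so f = x. f ≤ h and h < q, thus f < q. Because f = x, x < q. d < x, so d < q.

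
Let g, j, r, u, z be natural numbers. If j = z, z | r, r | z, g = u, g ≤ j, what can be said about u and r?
u ≤ r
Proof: From z | r and r | z, z = r. Since j = z, j = r. g = u and g ≤ j, hence u ≤ j. j = r, so u ≤ r.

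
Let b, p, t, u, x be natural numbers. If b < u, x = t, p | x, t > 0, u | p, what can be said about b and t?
b < t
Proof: u | p and p | x, therefore u | x. x = t, so u | t. Because t > 0, u ≤ t. Since b < u, b < t.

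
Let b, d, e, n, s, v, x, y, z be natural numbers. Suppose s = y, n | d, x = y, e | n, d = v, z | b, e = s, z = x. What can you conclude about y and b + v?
y | b + v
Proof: Because z = x and x = y, z = y. Since z | b, y | b. Since e = s and s = y, e = y. e | n and n | d, hence e | d. d = v, so e | v. e = y, so y | v. y | b, so y | b + v.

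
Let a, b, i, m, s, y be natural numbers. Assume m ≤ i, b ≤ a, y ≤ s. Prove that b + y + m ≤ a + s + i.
Because b ≤ a and y ≤ s, b + y ≤ a + s. Since m ≤ i, b + y + m ≤ a + s + i.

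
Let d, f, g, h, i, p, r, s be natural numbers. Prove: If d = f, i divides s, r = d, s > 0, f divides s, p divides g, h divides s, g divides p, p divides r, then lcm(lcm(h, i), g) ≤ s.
From h divides s and i divides s, lcm(h, i) divides s. p divides g and g divides p, hence p = g. From r = d and p divides r, p divides d. d = f, so p divides f. Since f divides s, p divides s. Because p = g, g divides s. lcm(h, i) divides s, so lcm(lcm(h, i), g) divides s. Since s > 0, lcm(lcm(h, i), g) ≤ s.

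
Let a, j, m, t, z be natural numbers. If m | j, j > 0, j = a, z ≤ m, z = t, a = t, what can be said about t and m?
t = m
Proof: j = a and a = t, so j = t. m | j and j > 0, so m ≤ j. Since j = t, m ≤ t. z = t and z ≤ m, therefore t ≤ m. From m ≤ t, m = t. Then t = m.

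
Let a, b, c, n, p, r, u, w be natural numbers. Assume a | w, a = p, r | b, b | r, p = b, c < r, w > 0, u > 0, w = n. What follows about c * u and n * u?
c * u < n * u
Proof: r | b and b | r, therefore r = b. c < r, so c < b. Because a = p and a | w, p | w. w > 0, so p ≤ w. w = n, so p ≤ n. Since p = b, b ≤ n. c < b, so c < n. u > 0, so c * u < n * u.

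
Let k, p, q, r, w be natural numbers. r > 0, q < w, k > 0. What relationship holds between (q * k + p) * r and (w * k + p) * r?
(q * k + p) * r < (w * k + p) * r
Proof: Because q < w and k > 0, q * k < w * k. Then q * k + p < w * k + p. r > 0, so (q * k + p) * r < (w * k + p) * r.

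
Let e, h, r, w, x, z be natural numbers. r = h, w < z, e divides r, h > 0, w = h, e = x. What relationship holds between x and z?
x < z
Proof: Because e = x and e divides r, x divides r. r = h, so x divides h. Since h > 0, x ≤ h. w = h and w < z, thus h < z. x ≤ h, so x < z.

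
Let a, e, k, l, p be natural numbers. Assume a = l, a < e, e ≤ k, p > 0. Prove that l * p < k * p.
Because a = l and a < e, l < e. Since e ≤ k, l < k. Combined with p > 0, by multiplying by a positive, l * p < k * p.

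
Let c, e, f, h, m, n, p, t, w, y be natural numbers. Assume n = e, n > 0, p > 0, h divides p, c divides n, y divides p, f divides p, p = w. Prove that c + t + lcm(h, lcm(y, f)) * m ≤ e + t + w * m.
Because c divides n and n > 0, c ≤ n. n = e, so c ≤ e. Then c + t ≤ e + t. y divides p and f divides p, therefore lcm(y, f) divides p. Since h divides p, lcm(h, lcm(y, f)) divides p. From p > 0, lcm(h, lcm(y, f)) ≤ p. Since p = w, lcm(h, lcm(y, f)) ≤ w. By multiplying by a non-negative, lcm(h, lcm(y, f)) * m ≤ w * m. Because c + t ≤ e + t, c + t + lcm(h, lcm(y, f)) * m ≤ e + t + w * m.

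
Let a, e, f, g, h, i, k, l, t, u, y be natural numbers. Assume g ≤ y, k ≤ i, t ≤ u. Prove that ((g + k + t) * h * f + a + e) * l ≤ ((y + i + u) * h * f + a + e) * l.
g ≤ y and k ≤ i, thus g + k ≤ y + i. t ≤ u, so g + k + t ≤ y + i + u. Then (g + k + t) * h ≤ (y + i + u) * h. Then (g + k + t) * h * f ≤ (y + i + u) * h * f. Then (g + k + t) * h * f + a ≤ (y + i + u) * h * f + a. Then (g + k + t) * h * f + a + e ≤ (y + i + u) * h * f + a + e. Then ((g + k + t) * h * f + a + e) * l ≤ ((y + i + u) * h * f + a + e) * l.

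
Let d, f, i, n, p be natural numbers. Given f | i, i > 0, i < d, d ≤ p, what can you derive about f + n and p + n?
f + n < p + n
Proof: f | i and i > 0, thus f ≤ i. Since i < d and d ≤ p, i < p. f ≤ i, so f < p. Then f + n < p + n.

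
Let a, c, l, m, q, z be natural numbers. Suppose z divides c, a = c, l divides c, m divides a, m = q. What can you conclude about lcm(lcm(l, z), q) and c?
lcm(lcm(l, z), q) divides c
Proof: l divides c and z divides c, thus lcm(l, z) divides c. From a = c and m divides a, m divides c. Since m = q, q divides c. Since lcm(l, z) divides c, lcm(lcm(l, z), q) divides c.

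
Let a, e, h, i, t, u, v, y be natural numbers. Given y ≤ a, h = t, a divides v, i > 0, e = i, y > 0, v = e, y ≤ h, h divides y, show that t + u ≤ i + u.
Because h divides y and y > 0, h ≤ y. y ≤ h, so y = h. h = t, so y = t. Since y ≤ a, t ≤ a. v = e and e = i, therefore v = i. a divides v, so a divides i. Since i > 0, a ≤ i. Since t ≤ a, t ≤ i. Then t + u ≤ i + u.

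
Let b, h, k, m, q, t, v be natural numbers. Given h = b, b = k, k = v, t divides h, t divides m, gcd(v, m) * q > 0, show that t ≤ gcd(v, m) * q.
Because h = b and b = k, h = k. Since k = v, h = v. Since t divides h, t divides v. t divides m, so t divides gcd(v, m). Then t divides gcd(v, m) * q. gcd(v, m) * q > 0, so t ≤ gcd(v, m) * q.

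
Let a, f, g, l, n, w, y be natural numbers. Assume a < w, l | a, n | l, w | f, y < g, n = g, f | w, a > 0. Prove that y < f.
Because w | f and f | w, w = f. n | l and l | a, therefore n | a. n = g, so g | a. a > 0, so g ≤ a. Since a < w, g < w. w = f, so g < f. y < g, so y < f.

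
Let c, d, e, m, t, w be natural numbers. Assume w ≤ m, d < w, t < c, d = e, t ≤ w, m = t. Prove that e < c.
From d = e and d < w, e < w. m = t and w ≤ m, so w ≤ t. t ≤ w, so t = w. t < c, so w < c. From e < w, e < c.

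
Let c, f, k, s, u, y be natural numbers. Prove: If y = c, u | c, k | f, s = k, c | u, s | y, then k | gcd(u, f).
c | u and u | c, thus c = u. s = k and s | y, thus k | y. y = c, so k | c. Because c = u, k | u. Since k | f, k | gcd(u, f).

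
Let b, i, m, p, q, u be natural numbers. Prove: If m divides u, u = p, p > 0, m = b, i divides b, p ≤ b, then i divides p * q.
m = b and m divides u, so b divides u. Because u = p, b divides p. p > 0, so b ≤ p. Since p ≤ b, b = p. Since i divides b, i divides p. Then i divides p * q.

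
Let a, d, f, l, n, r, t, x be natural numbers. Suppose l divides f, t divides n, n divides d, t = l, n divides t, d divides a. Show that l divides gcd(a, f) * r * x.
n divides t and t divides n, hence n = t. n divides d and d divides a, so n divides a. Since n = t, t divides a. From t = l, l divides a. Since l divides f, l divides gcd(a, f). Then l divides gcd(a, f) * r. Then l divides gcd(a, f) * r * x.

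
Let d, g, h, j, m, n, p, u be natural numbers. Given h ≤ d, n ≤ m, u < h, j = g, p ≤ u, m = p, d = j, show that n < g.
From d = j and j = g, d = g. m = p and n ≤ m, therefore n ≤ p. p ≤ u and u < h, therefore p < h. Since n ≤ p, n < h. Since h ≤ d, n < d. d = g, so n < g.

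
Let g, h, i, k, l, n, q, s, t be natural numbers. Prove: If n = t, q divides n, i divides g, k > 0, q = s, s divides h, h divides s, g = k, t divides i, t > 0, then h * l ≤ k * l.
s divides h and h divides s, therefore s = h. q = s, so q = h. From q divides n, h divides n. Since n = t, h divides t. t > 0, so h ≤ t. From g = k and i divides g, i divides k. t divides i, so t divides k. k > 0, so t ≤ k. Since h ≤ t, h ≤ k. By multiplying by a non-negative, h * l ≤ k * l.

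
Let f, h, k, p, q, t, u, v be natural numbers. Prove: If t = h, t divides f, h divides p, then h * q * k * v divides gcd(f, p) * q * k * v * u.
t = h and t divides f, so h divides f. Since h divides p, h divides gcd(f, p). Then h * q divides gcd(f, p) * q. Then h * q * k divides gcd(f, p) * q * k. Then h * q * k * v divides gcd(f, p) * q * k * v. Then h * q * k * v divides gcd(f, p) * q * k * v * u.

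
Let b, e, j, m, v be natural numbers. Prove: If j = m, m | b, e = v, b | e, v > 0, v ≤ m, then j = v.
e = v and b | e, hence b | v. m | b, so m | v. Since v > 0, m ≤ v. Since v ≤ m, m = v. Since j = m, j = v.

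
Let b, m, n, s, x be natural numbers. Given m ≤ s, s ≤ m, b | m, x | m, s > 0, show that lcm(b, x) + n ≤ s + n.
m ≤ s and s ≤ m, hence m = s. Because b | m and x | m, lcm(b, x) | m. Because m = s, lcm(b, x) | s. Since s > 0, lcm(b, x) ≤ s. Then lcm(b, x) + n ≤ s + n.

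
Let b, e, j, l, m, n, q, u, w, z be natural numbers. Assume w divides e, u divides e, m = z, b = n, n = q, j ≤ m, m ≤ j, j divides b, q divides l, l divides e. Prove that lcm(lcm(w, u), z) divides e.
Since w divides e and u divides e, lcm(w, u) divides e. From b = n and n = q, b = q. j ≤ m and m ≤ j, hence j = m. Since j divides b, m divides b. Because b = q, m divides q. Since q divides l, m divides l. Since l divides e, m divides e. Since m = z, z divides e. Since lcm(w, u) divides e, lcm(lcm(w, u), z) divides e.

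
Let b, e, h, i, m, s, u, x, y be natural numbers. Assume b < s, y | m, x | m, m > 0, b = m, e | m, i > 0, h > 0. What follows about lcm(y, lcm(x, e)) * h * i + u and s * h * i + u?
lcm(y, lcm(x, e)) * h * i + u < s * h * i + u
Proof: From x | m and e | m, lcm(x, e) | m. y | m, so lcm(y, lcm(x, e)) | m. From m > 0, lcm(y, lcm(x, e)) ≤ m. From b = m and b < s, m < s. Since lcm(y, lcm(x, e)) ≤ m, lcm(y, lcm(x, e)) < s. Since h > 0, lcm(y, lcm(x, e)) * h < s * h. Since i > 0, lcm(y, lcm(x, e)) * h * i < s * h * i. Then lcm(y, lcm(x, e)) * h * i + u < s * h * i + u.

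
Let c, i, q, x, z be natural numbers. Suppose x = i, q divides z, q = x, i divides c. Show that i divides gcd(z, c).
Because q = x and x = i, q = i. q divides z, so i divides z. Since i divides c, i divides gcd(z, c).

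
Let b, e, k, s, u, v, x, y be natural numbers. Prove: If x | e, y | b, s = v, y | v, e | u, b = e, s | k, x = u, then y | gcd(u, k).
x = u and x | e, so u | e. Since e | u, e = u. Because b = e and y | b, y | e. Because e = u, y | u. s = v and s | k, so v | k. Since y | v, y | k. y | u, so y | gcd(u, k).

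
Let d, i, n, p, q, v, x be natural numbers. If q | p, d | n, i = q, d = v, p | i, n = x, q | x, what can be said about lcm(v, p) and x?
lcm(v, p) | x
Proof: d = v and d | n, hence v | n. Since n = x, v | x. From i = q and p | i, p | q. Since q | p, q = p. q | x, so p | x. v | x, so lcm(v, p) | x.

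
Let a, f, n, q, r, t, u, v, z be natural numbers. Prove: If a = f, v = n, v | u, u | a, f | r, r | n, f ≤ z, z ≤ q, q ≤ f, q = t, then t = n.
Because v = n and v | u, n | u. Since u | a, n | a. a = f, so n | f. f | r and r | n, so f | n. n | f, so n = f. Because f ≤ z and z ≤ q, f ≤ q. From q ≤ f, f = q. n = f, so n = q. From q = t, n = t. Then t = n.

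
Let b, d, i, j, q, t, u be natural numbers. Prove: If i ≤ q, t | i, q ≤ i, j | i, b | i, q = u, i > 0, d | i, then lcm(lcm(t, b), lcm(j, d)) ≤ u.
From i ≤ q and q ≤ i, i = q. Since q = u, i = u. t | i and b | i, hence lcm(t, b) | i. Since j | i and d | i, lcm(j, d) | i. lcm(t, b) | i, so lcm(lcm(t, b), lcm(j, d)) | i. i > 0, so lcm(lcm(t, b), lcm(j, d)) ≤ i. i = u, so lcm(lcm(t, b), lcm(j, d)) ≤ u.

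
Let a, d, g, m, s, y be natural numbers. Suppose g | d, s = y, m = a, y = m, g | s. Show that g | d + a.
s = y and y = m, therefore s = m. Since m = a, s = a. Since g | s, g | a. g | d, so g | d + a.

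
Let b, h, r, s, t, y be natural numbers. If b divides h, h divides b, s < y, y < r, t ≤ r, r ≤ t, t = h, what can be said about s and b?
s < b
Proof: Since r ≤ t and t ≤ r, r = t. t = h, so r = h. h divides b and b divides h, so h = b. Since r = h, r = b. Because s < y and y < r, s < r. r = b, so s < b.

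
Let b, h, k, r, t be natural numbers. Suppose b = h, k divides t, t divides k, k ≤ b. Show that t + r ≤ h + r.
k divides t and t divides k, hence k = t. Since b = h and k ≤ b, k ≤ h. From k = t, t ≤ h. Then t + r ≤ h + r.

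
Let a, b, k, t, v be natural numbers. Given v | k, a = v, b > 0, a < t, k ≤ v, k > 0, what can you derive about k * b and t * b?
k * b < t * b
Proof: Since v | k and k > 0, v ≤ k. Since k ≤ v, v = k. a = v, so a = k. Since a < t, k < t. b > 0, so k * b < t * b.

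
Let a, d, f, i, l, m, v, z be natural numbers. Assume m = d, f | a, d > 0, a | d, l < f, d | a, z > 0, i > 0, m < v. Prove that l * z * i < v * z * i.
a | d and d | a, thus a = d. Since f | a, f | d. Since d > 0, f ≤ d. l < f, so l < d. m = d and m < v, hence d < v. Since l < d, l < v. Since z > 0, l * z < v * z. Since i > 0, l * z * i < v * z * i.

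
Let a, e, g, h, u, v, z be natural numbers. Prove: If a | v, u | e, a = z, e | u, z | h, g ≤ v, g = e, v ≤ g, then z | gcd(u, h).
e | u and u | e, so e = u. g = e, so g = u. Because v ≤ g and g ≤ v, v = g. a | v, so a | g. a = z, so z | g. Since g = u, z | u. Because z | h, z | gcd(u, h).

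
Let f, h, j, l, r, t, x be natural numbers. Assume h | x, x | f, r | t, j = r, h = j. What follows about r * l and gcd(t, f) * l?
r * l | gcd(t, f) * l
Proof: From h = j and j = r, h = r. h | x and x | f, thus h | f. Since h = r, r | f. From r | t, r | gcd(t, f). Then r * l | gcd(t, f) * l.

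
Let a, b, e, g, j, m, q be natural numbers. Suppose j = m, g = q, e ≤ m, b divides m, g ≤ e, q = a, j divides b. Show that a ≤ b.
g = q and q = a, so g = a. g ≤ e, so a ≤ e. From j = m and j divides b, m divides b. Because b divides m, m = b. e ≤ m, so e ≤ b. Because a ≤ e, a ≤ b.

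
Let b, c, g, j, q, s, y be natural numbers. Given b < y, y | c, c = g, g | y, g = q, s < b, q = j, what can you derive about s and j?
s < j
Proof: c = g and y | c, so y | g. Since g | y, y = g. Since g = q, y = q. From q = j, y = j. From s < b and b < y, s < y. y = j, so s < j.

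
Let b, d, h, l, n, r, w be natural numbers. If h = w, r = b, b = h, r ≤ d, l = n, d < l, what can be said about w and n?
w < n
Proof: Because r = b and b = h, r = h. r ≤ d, so h ≤ d. l = n and d < l, therefore d < n. Since h ≤ d, h < n. h = w, so w < n.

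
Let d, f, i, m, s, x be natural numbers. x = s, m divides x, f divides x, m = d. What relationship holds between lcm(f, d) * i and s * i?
lcm(f, d) * i divides s * i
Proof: m = d and m divides x, thus d divides x. f divides x, so lcm(f, d) divides x. x = s, so lcm(f, d) divides s. Then lcm(f, d) * i divides s * i.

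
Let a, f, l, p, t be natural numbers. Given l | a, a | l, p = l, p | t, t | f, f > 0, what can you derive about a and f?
a ≤ f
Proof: l | a and a | l, therefore l = a. p = l and p | t, so l | t. t | f, so l | f. Since l = a, a | f. Since f > 0, a ≤ f.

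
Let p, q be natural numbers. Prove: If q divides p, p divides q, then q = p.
From q divides p and p divides q, by mutual divisibility, q = p.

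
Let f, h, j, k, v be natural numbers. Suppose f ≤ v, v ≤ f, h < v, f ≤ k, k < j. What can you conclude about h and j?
h < j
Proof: Because f ≤ v and v ≤ f, f = v. Because f ≤ k and k < j, f < j. Since f = v, v < j. Since h < v, h < j.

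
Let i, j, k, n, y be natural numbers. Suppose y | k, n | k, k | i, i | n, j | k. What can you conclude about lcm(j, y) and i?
lcm(j, y) | i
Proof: i | n and n | k, so i | k. Because k | i, k = i. From j | k and y | k, lcm(j, y) | k. k = i, so lcm(j, y) | i.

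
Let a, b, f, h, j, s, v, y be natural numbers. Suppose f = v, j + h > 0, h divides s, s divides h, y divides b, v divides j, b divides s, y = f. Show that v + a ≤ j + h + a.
Because s divides h and h divides s, s = h. y = f and y divides b, hence f divides b. Since b divides s, f divides s. f = v, so v divides s. Since s = h, v divides h. Since v divides j, v divides j + h. Since j + h > 0, v ≤ j + h. Then v + a ≤ j + h + a.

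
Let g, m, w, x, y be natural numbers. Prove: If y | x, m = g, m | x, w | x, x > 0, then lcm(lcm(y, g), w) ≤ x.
m = g and m | x, therefore g | x. From y | x, lcm(y, g) | x. w | x, so lcm(lcm(y, g), w) | x. x > 0, so lcm(lcm(y, g), w) ≤ x.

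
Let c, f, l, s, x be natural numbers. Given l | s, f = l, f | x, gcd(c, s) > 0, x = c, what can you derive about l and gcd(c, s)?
l ≤ gcd(c, s)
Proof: x = c and f | x, so f | c. Since f = l, l | c. l | s, so l | gcd(c, s). gcd(c, s) > 0, so l ≤ gcd(c, s).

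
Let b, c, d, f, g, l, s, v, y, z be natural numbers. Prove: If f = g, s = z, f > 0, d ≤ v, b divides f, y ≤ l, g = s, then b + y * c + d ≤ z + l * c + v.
f = g and g = s, thus f = s. Because s = z, f = z. b divides f and f > 0, therefore b ≤ f. f = z, so b ≤ z. y ≤ l. By multiplying by a non-negative, y * c ≤ l * c. b ≤ z, so b + y * c ≤ z + l * c. d ≤ v, so b + y * c + d ≤ z + l * c + v.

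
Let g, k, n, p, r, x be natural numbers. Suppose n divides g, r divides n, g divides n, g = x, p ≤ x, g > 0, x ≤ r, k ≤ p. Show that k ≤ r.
n divides g and g divides n, therefore n = g. r divides n, so r divides g. Since g > 0, r ≤ g. g = x, so r ≤ x. Because x ≤ r, x = r. k ≤ p and p ≤ x, so k ≤ x. From x = r, k ≤ r.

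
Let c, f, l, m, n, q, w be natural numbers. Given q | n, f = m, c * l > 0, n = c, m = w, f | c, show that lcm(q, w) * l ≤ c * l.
Since n = c and q | n, q | c. Since f = m and m = w, f = w. f | c, so w | c. q | c, so lcm(q, w) | c. Then lcm(q, w) * l | c * l. Since c * l > 0, lcm(q, w) * l ≤ c * l.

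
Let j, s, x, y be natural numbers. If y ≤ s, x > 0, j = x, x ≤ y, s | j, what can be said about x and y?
x = y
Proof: From j = x and s | j, s | x. Since x > 0, s ≤ x. Since y ≤ s, y ≤ x. Since x ≤ y, y = x. Then x = y.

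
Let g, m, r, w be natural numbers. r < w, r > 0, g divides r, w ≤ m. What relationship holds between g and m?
g < m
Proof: g divides r and r > 0, hence g ≤ r. r < w and w ≤ m, so r < m. g ≤ r, so g < m.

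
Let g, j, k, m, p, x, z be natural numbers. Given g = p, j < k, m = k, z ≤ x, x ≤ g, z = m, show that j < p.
Since z = m and m = k, z = k. z ≤ x, so k ≤ x. Since j < k, j < x. Since g = p and x ≤ g, x ≤ p. Since j < x, j < p.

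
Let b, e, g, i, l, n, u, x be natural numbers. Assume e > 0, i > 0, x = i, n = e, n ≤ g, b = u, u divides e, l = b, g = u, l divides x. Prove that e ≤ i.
From u divides e and e > 0, u ≤ e. Since g = u and n ≤ g, n ≤ u. Since n = e, e ≤ u. Since u ≤ e, u = e. l = b and b = u, hence l = u. Since x = i and l divides x, l divides i. Since l = u, u divides i. i > 0, so u ≤ i. u = e, so e ≤ i.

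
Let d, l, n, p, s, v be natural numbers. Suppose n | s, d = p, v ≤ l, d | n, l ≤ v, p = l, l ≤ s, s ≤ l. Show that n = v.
v ≤ l and l ≤ v, so v = l. From d = p and d | n, p | n. p = l, so l | n. s ≤ l and l ≤ s, so s = l. n | s, so n | l. Since l | n, l = n. Since v = l, v = n. Then n = v.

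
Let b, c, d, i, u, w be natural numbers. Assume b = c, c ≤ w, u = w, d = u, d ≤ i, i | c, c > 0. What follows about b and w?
b = w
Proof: d = u and d ≤ i, therefore u ≤ i. u = w, so w ≤ i. Since i | c and c > 0, i ≤ c. w ≤ i, so w ≤ c. Because c ≤ w, c = w. b = c, so b = w.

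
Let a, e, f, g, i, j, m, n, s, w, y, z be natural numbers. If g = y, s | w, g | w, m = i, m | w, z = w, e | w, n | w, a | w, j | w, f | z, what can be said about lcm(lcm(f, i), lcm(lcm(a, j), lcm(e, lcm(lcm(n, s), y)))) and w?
lcm(lcm(f, i), lcm(lcm(a, j), lcm(e, lcm(lcm(n, s), y)))) | w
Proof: Because z = w and f | z, f | w. m = i and m | w, so i | w. Since f | w, lcm(f, i) | w. a | w and j | w, hence lcm(a, j) | w. Since n | w and s | w, lcm(n, s) | w. Since g = y and g | w, y | w. From lcm(n, s) | w, lcm(lcm(n, s), y) | w. Since e | w, lcm(e, lcm(lcm(n, s), y)) | w. Since lcm(a, j) | w, lcm(lcm(a, j), lcm(e, lcm(lcm(n, s), y))) | w. Since lcm(f, i) | w, lcm(lcm(f, i), lcm(lcm(a, j), lcm(e, lcm(lcm(n, s), y)))) | w.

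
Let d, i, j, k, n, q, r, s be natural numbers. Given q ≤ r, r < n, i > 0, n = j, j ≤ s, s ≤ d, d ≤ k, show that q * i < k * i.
n = j and r < n, hence r < j. j ≤ s and s ≤ d, thus j ≤ d. Since r < j, r < d. Since d ≤ k, r < k. q ≤ r, so q < k. i > 0, so q * i < k * i.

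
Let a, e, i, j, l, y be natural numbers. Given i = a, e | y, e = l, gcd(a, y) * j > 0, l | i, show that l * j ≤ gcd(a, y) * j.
i = a and l | i, therefore l | a. From e = l and e | y, l | y. Since l | a, l | gcd(a, y). Then l * j | gcd(a, y) * j. gcd(a, y) * j > 0, so l * j ≤ gcd(a, y) * j.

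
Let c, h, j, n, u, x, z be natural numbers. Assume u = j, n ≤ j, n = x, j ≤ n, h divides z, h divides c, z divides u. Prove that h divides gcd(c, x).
j ≤ n and n ≤ j, therefore j = n. Since n = x, j = x. Since u = j and z divides u, z divides j. Since h divides z, h divides j. Since j = x, h divides x. Since h divides c, h divides gcd(c, x).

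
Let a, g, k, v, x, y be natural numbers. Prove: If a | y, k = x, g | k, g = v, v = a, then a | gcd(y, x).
g = v and g | k, thus v | k. k = x, so v | x. v = a, so a | x. a | y, so a | gcd(y, x).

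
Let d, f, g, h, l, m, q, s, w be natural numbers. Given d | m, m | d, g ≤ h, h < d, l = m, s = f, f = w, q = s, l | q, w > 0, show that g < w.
d | m and m | d, thus d = m. g ≤ h and h < d, so g < d. d = m, so g < m. Because s = f and f = w, s = w. q = s and l | q, therefore l | s. s = w, so l | w. Since w > 0, l ≤ w. l = m, so m ≤ w. g < m, so g < w.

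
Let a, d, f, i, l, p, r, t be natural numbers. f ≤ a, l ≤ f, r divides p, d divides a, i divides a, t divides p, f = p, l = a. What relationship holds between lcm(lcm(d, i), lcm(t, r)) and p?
lcm(lcm(d, i), lcm(t, r)) divides p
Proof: Because l = a and l ≤ f, a ≤ f. f ≤ a, so a = f. Since f = p, a = p. d divides a and i divides a, so lcm(d, i) divides a. From a = p, lcm(d, i) divides p. Because t divides p and r divides p, lcm(t, r) divides p. Since lcm(d, i) divides p, lcm(lcm(d, i), lcm(t, r)) divides p.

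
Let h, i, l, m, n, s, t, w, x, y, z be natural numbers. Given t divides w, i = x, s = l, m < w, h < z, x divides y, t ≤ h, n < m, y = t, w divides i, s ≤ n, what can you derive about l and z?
l < z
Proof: i = x and w divides i, thus w divides x. y = t and x divides y, therefore x divides t. Since w divides x, w divides t. Since t divides w, w = t. From n < m and m < w, n < w. Since s ≤ n, s < w. s = l, so l < w. Since w = t, l < t. t ≤ h and h < z, hence t < z. From l < t, l < z.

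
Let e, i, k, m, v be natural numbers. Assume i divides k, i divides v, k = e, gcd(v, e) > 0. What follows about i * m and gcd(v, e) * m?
i * m ≤ gcd(v, e) * m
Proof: Since k = e and i divides k, i divides e. Because i divides v, i divides gcd(v, e). Since gcd(v, e) > 0, i ≤ gcd(v, e). By multiplying by a non-negative, i * m ≤ gcd(v, e) * m.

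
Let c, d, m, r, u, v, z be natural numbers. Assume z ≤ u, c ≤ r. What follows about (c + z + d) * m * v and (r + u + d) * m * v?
(c + z + d) * m * v ≤ (r + u + d) * m * v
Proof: Because z ≤ u, z + d ≤ u + d. Since c ≤ r, c + z + d ≤ r + u + d. Then (c + z + d) * m ≤ (r + u + d) * m. Then (c + z + d) * m * v ≤ (r + u + d) * m * v.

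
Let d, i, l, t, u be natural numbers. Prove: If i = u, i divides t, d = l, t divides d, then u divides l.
Since i = u and i divides t, u divides t. d = l and t divides d, thus t divides l. Since u divides t, u divides l.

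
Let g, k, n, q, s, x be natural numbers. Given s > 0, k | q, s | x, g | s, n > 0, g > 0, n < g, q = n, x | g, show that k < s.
g | s and s > 0, therefore g ≤ s. From s | x and x | g, s | g. Since g > 0, s ≤ g. g ≤ s, so g = s. Since q = n and k | q, k | n. n > 0, so k ≤ n. n < g, so k < g. g = s, so k < s.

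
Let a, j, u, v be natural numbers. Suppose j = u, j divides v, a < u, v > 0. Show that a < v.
Because j divides v and v > 0, j ≤ v. Since j = u, u ≤ v. a < u, so a < v.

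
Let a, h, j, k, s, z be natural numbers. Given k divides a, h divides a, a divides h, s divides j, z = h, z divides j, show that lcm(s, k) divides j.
h divides a and a divides h, hence h = a. Since z = h, z = a. Since z divides j, a divides j. Because k divides a, k divides j. s divides j, so lcm(s, k) divides j.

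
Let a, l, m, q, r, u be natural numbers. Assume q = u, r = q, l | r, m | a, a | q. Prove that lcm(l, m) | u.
From r = q and l | r, l | q. m | a and a | q, thus m | q. Because l | q, lcm(l, m) | q. q = u, so lcm(l, m) | u.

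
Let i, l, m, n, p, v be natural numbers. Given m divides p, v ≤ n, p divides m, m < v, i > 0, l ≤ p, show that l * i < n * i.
From p divides m and m divides p, p = m. l ≤ p, so l ≤ m. Since m < v and v ≤ n, m < n. l ≤ m, so l < n. Since i > 0, by multiplying by a positive, l * i < n * i.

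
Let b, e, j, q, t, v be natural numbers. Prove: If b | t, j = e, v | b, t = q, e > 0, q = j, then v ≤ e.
Because q = j and j = e, q = e. t = q and b | t, thus b | q. Since v | b, v | q. q = e, so v | e. Since e > 0, v ≤ e.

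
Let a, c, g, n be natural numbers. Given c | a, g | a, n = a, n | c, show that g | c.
Since n = a and n | c, a | c. Because c | a, a = c. g | a, so g | c.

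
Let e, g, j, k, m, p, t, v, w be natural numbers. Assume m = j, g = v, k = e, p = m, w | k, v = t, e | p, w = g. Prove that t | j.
Because g = v and v = t, g = t. Since k = e and w | k, w | e. Since w = g, g | e. p = m and e | p, thus e | m. Because m = j, e | j. g | e, so g | j. Since g = t, t | j.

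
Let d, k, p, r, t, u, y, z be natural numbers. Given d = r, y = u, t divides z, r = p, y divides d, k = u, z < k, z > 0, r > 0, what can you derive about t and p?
t < p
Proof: t divides z and z > 0, therefore t ≤ z. k = u and z < k, so z < u. Since t ≤ z, t < u. d = r and y divides d, so y divides r. Since r > 0, y ≤ r. Since r = p, y ≤ p. y = u, so u ≤ p. t < u, so t < p.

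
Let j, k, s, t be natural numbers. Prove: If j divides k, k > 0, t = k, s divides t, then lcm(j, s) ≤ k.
t = k and s divides t, thus s divides k. Since j divides k, lcm(j, s) divides k. Since k > 0, lcm(j, s) ≤ k.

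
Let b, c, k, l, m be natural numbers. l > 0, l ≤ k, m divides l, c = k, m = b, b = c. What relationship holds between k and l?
k = l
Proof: b = c and c = k, thus b = k. Since m = b and m divides l, b divides l. Since l > 0, b ≤ l. Since b = k, k ≤ l. l ≤ k, so k = l.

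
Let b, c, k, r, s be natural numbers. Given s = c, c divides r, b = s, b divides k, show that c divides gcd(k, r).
b = s and b divides k, so s divides k. From s = c, c divides k. Since c divides r, c divides gcd(k, r).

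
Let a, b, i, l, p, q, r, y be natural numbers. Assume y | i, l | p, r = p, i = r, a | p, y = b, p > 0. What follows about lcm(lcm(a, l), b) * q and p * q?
lcm(lcm(a, l), b) * q ≤ p * q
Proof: Since a | p and l | p, lcm(a, l) | p. i = r and r = p, hence i = p. From y = b and y | i, b | i. i = p, so b | p. lcm(a, l) | p, so lcm(lcm(a, l), b) | p. p > 0, so lcm(lcm(a, l), b) ≤ p. Then lcm(lcm(a, l), b) * q ≤ p * q.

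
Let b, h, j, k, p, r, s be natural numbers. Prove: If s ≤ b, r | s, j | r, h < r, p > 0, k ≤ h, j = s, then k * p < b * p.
From k ≤ h and h < r, k < r. j = s and j | r, so s | r. Since r | s, s = r. s ≤ b, so r ≤ b. k < r, so k < b. Since p > 0, k * p < b * p.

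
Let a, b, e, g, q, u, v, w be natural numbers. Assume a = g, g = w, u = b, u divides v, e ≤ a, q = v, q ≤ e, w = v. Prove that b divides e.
q = v and q ≤ e, so v ≤ e. g = w and w = v, so g = v. a = g and e ≤ a, therefore e ≤ g. Since g = v, e ≤ v. v ≤ e, so v = e. u divides v, so u divides e. Since u = b, b divides e.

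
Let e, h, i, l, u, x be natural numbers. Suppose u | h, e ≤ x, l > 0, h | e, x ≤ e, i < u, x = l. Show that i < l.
e ≤ x and x ≤ e, thus e = x. x = l, so e = l. Since u | h and h | e, u | e. Since e = l, u | l. l > 0, so u ≤ l. i < u, so i < l.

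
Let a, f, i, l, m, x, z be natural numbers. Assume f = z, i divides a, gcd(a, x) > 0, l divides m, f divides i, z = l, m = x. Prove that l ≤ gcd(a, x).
f = z and z = l, thus f = l. f divides i and i divides a, therefore f divides a. Since f = l, l divides a. m = x and l divides m, thus l divides x. l divides a, so l divides gcd(a, x). Since gcd(a, x) > 0, l ≤ gcd(a, x).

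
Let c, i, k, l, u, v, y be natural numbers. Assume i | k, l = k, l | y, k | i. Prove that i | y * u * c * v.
k | i and i | k, therefore k = i. Since l = k, l = i. l | y, so i | y. Then i | y * u. Then i | y * u * c. Then i | y * u * c * v.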